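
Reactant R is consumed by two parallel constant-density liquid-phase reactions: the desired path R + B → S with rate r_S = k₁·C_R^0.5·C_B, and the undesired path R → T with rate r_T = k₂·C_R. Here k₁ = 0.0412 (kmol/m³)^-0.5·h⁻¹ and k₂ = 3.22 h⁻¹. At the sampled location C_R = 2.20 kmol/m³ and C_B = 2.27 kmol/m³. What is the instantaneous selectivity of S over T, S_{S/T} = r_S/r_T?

S_{S/T} = r_S/r_T = (k₁·C_R^0.5·C_B)/(k₂·C_R) = (k₁/k₂)·C_R^-0.5·C_B.
= (0.0412×2.200^0.5×2.270) / (3.22×2.200) = 0.1387/7.084 = 0.0196.
The undesired path is higher order in R, so low C_R (CSTR or dilute feed) favours S.

0.0196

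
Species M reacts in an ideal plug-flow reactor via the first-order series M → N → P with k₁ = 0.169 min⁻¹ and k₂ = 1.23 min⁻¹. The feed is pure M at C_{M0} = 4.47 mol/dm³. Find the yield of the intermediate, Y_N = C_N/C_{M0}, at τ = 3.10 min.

0.0908

Solving the coupled first-order balances gives C_N(τ) = [k₁/(k₂−k₁)]·C_{M0}·(e^(−k₁τ) − e^(−k₂τ)).
e^(−k₁τ) = e^(−0.169×3.10) = e^(−0.5239) = 0.5922; e^(−k₂τ) = e^(−3.813) = 0.02208.
C_N = 0.169×4.47/(1.23−0.169) × (0.5922−0.02208) = 0.7120×0.5701 = 0.4059 mol/dm³.
Y_N = C_N/C_{M0} = 0.4059/4.47 = 0.0908.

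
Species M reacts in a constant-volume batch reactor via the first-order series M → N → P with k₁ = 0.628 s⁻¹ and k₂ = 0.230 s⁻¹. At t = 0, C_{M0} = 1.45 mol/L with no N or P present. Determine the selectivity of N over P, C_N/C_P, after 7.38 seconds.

The intermediate concentration in a first-order A→B→C sequence is C_N = k₁C_{M0}(e^(−k₁t) − e^(−k₂t))/(k₂−k₁).
e^(−k₁t) = e^(−0.628×7.38) = e^(−4.635) = 0.009710; e^(−k₂t) = e^(−1.697) = 0.1832.
C_N = 0.628×1.45/(0.230−0.628) × (0.009710−0.1832) = (-2.288)×(-0.1734) = 0.3968 mol/L.
C_M = C_{M0}e^(−k₁t) = 0.01408 mol/L, so C_P = C_{M0}−C_M−C_N = 1.039 mol/L; C_N/C_P = 0.382.

0.382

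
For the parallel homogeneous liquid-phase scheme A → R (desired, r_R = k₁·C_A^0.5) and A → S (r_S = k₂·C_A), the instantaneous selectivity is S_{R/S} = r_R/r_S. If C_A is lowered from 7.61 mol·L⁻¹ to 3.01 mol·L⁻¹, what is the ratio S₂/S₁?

1.59

S_{R/S} = (k₁/k₂)·C_A^-0.5, so S₂/S₁ = (C_{A,2}/C_{A,1})^-0.5.
= (3.01/7.61)^(-0.5) = (0.3955)^(-0.5) = 1.59.
Selectivity toward R rises as C_A falls — low-concentration operation is favoured.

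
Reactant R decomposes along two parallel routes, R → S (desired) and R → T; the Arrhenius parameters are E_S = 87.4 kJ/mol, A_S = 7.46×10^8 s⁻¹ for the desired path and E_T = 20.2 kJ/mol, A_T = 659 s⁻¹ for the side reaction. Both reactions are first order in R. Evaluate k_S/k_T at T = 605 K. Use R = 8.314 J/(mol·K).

With equal orders, S_{S/T} = k_S/k_T = (A_S/A_T)·exp[(E_T−E_S)/(RT)].
(E_T−E_S)/(RT) = (20.2−87.4)×10³/(8.314×605) = -67200/5030 = -13.36.
k_S/k_T = (7.46×10^8/659)·exp(-13.36) = 1.132×10^6 × 1.577×10^-6 = 1.79.

1.79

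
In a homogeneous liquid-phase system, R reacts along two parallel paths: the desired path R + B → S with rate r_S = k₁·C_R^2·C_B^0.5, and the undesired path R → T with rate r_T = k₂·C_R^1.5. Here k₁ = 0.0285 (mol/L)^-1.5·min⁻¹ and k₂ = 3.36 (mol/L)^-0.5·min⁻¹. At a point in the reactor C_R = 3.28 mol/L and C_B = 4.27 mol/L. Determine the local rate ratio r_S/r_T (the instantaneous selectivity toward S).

S_{S/T} = r_S/r_T = (k₁·C_R^2·C_B^0.5)/(k₂·C_R^1.5) = (k₁/k₂)·C_R^0.5·C_B^0.5.
= (0.0285×3.280^2×4.270^0.5) / (3.36×3.280^1.5) = 0.6336/19.96 = 0.0317.
Since the desired path is higher order in R, keeping C_R high (PFR or concentrated feed) favours S.

0.0317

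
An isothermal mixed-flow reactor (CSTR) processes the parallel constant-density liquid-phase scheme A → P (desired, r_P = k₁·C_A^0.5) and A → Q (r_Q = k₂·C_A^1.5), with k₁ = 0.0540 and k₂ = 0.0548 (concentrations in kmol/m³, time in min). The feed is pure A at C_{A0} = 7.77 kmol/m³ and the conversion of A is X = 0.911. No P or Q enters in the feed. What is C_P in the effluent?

Exit C_A = C_{A0}(1−X) = 7.77×0.0890 = 0.6915 kmol/m³.
A CSTR operates uniformly at the exit composition, giving r_P = 0.04491 and r_Q = 0.03151 (each k·C_A^n at C_A = 0.6915).
Fraction of consumed A going to P: r_P/(r_P+r_Q) = 0.5876.
C_P = 0.5876·C_{A0}·X = 0.5876×7.77×0.911 = 4.16 kmol/m³.

4.16 kmol/m³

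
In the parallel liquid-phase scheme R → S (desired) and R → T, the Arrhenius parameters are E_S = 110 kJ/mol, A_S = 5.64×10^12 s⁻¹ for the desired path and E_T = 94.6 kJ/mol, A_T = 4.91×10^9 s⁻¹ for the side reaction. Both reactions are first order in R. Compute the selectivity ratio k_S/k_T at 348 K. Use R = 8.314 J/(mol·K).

5.61

With equal orders, S_{S/T} = k_S/k_T = (A_S/A_T)·exp[(E_T−E_S)/(RT)].
(E_T−E_S)/(RT) = (94.6−110)×10³/(8.314×348) = -15400/2893 = -5.323.
k_S/k_T = (5.64×10^12/4.91×10^9)·exp(-5.323) = 1149 × 0.004880 = 5.61.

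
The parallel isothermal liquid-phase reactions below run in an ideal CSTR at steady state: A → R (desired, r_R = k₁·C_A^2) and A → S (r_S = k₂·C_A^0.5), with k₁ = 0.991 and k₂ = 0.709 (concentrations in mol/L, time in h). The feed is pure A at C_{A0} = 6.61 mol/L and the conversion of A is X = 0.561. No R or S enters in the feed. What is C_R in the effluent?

Exit C_A = C_{A0}(1−X) = 6.61×0.439 = 2.902 mol/L.
Rates in a CSTR are evaluated at the outlet concentration: r_R = 0.991×2.902^2 = 8.345, r_S = 0.709×2.902^0.5 = 1.208.
Fraction of consumed A going to R: r_R/(r_R+r_S) = 0.8736.
C_R = 0.8736·C_{A0}·X = 0.8736×6.61×0.561 = 3.24 mol/L.

3.24 mol/L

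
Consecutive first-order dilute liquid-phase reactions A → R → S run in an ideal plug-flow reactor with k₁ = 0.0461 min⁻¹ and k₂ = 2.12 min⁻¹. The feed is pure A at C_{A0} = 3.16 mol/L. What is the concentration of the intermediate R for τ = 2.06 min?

0.0630 mol/L

For first-order series with pure A initially, C_R(τ) = k₁C_{A0}/(k₂−k₁)·(e^(−k₁τ) − e^(−k₂τ)).
e^(−k₁τ) = e^(−0.0461×2.06) = e^(−0.09497) = 0.9094; e^(−k₂τ) = e^(−4.367) = 0.01269.
C_R = 0.0461×3.16/(2.12−0.0461) × (0.9094−0.01269) = 0.07024×0.8967 = 0.06299 mol/L.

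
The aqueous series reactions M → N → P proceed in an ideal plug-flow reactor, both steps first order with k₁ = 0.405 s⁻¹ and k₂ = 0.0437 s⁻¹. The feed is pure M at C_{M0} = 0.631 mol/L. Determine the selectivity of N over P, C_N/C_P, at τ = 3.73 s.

Solving the coupled first-order balances gives C_N(τ) = [k₁/(k₂−k₁)]·C_{M0}·(e^(−k₁τ) − e^(−k₂τ)).
e^(−k₁τ) = e^(−0.405×3.73) = e^(−1.511) = 0.2208; e^(−k₂τ) = e^(−0.1630) = 0.8496.
C_N = 0.405×0.631/(0.0437−0.405) × (0.2208−0.8496) = (-0.7073)×(-0.6288) = 0.4448 mol/L.
C_M = C_{M0}e^(−k₁τ) = 0.1393 mol/L, so C_P = C_{M0}−C_M−C_N = 0.04692 mol/L; C_N/C_P = 9.48.

9.48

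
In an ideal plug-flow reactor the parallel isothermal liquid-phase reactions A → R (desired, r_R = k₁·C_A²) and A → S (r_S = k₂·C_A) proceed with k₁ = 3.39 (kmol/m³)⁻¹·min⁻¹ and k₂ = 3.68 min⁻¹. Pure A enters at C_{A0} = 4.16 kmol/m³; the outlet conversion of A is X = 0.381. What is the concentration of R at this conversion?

1.19 kmol/m³

C_A = C_{A0}(1−X) = 2.575 kmol/m³.
Along a PFR/batch, dC_S/dC_A = −r_S/(r_R+r_S) = −k₂/(k₂+k₁·C_A).
Integrating from C_{A0} to C_A: C_S = (3.68/3.39)·ln[(3.68+3.39·4.16)/(3.68+3.39·2.58)] = 1.086·ln(17.78/12.41) = 0.3905 kmol/m³.
Then C_R = (C_{A0}−C_A) − C_S = 1.585 − 0.3905 = 1.194 kmol/m³.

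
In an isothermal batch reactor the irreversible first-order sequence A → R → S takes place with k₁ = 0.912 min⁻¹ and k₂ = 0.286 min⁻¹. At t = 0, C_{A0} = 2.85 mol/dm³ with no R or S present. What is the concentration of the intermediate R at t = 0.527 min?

Solving the coupled first-order balances gives C_R(t) = [k₁/(k₂−k₁)]·C_{A0}·(e^(−k₁t) − e^(−k₂t)).
e^(−k₁t) = e^(−0.912×0.527) = e^(−0.4806) = 0.6184; e^(−k₂t) = e^(−0.1507) = 0.8601.
C_R = 0.912×2.85/(0.286−0.912) × (0.6184−0.8601) = (-4.152)×(-0.2417) = 1.004 mol/dm³.

1.00 mol/dm³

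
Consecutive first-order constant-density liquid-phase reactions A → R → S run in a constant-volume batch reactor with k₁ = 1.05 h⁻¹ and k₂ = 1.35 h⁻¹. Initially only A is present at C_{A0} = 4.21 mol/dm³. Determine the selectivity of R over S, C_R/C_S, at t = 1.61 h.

0.435

Solving the coupled first-order balances gives C_R(t) = [k₁/(k₂−k₁)]·C_{A0}·(e^(−k₁t) − e^(−k₂t)).
e^(−k₁t) = e^(−1.05×1.61) = e^(−1.691) = 0.1844; e^(−k₂t) = e^(−2.174) = 0.1138.
C_R = 1.05×4.21/(1.35−1.05) × (0.1844−0.1138) = 14.73×0.07065 = 1.041 mol/dm³.
C_A = C_{A0}e^(−k₁t) = 0.7764 mol/dm³, so C_S = C_{A0}−C_A−C_R = 2.393 mol/dm³; C_R/C_S = 0.435.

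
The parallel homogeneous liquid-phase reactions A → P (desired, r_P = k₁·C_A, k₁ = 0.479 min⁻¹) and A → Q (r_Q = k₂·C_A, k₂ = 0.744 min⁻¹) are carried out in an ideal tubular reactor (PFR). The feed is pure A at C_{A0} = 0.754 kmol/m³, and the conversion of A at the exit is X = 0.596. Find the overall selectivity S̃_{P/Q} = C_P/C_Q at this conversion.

C_A = C_{A0}(1−X) = 0.3046 kmol/m³.
Both paths are first order in A, so the instantaneous fraction to P is constant: dC_P/d(−C_A) = k₁/(k₁+k₂) = 0.3917.
C_P = 0.3917·(C_{A0}−C_A) = 0.3917×0.4494 = 0.176 kmol/m³.
C_Q = (C_{A0}−C_A)−C_P = 0.2734 kmol/m³; S̃_{P/Q} = 0.1760/0.2734 = 0.644.

0.644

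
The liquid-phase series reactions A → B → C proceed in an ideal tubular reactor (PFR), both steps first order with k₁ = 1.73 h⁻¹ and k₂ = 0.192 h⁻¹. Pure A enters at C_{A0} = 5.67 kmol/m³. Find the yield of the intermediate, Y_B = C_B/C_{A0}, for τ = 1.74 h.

For first-order series with pure A initially, C_B(τ) = k₁C_{A0}/(k₂−k₁)·(e^(−k₁τ) − e^(−k₂τ)).
e^(−k₁τ) = e^(−1.73×1.74) = e^(−3.010) = 0.04928; e^(−k₂τ) = e^(−0.3341) = 0.7160.
C_B = 1.73×5.67/(0.192−1.73) × (0.04928−0.7160) = (-6.378)×(-0.6667) = 4.252 kmol/m³.
Y_B = C_B/C_{A0} = 4.252/5.67 = 0.750.

0.750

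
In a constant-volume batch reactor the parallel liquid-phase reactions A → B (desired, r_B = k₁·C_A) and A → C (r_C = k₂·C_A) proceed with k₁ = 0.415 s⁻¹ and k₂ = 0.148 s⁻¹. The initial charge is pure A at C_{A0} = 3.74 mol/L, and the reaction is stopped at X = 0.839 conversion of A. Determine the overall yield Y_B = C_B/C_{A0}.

0.618

C_A = C_{A0}(1−X) = 0.6021 mol/L.
Both paths are first order in A, so the instantaneous fraction to B is constant: dC_B/d(−C_A) = k₁/(k₁+k₂) = 0.7371.
C_B = 0.7371·(C_{A0}−C_A) = 0.7371×3.138 = 2.31 mol/L.
Y_B = C_B/C_{A0} = 2.313/3.74 = 0.618.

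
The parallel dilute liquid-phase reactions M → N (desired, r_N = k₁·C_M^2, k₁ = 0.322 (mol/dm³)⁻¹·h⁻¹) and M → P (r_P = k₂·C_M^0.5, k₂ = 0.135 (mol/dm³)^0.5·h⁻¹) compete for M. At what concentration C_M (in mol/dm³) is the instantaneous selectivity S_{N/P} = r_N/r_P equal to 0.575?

S_{N/P} = (k₁/k₂)·C_M^1.5 ⇒ C_M = (S·k₂/k₁)^(1/1.5).
= (0.575×0.135/0.322)^(0.6667) = (0.2411)^(0.6667) = 0.387 mol/dm³.

0.387 mol/dm³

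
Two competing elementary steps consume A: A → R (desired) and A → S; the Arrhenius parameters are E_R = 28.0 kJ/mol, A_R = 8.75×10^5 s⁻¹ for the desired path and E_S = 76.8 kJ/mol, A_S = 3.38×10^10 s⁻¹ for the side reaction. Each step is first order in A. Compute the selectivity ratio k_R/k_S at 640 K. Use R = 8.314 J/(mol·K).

0.249

k_R/k_S = (A_R/A_S)·exp[−(E_R−E_S)/(RT)] = (A_R/A_S)·exp[(E_S−E_R)/(RT)].
(E_S−E_R)/(RT) = (76.8−28.0)×10³/(8.314×640) = 48800/5321 = 9.171.
k_R/k_S = (8.75×10^5/3.38×10^10)·exp(9.171) = 2.589×10^-5 × 9617 = 0.249.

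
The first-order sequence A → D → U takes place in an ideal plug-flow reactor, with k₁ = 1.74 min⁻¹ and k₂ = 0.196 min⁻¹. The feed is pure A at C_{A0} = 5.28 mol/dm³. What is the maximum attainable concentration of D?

4.00 mol/dm³

Evaluating C_D at τ_opt = ln(k₂/k₁)/(k₂−k₁) gives C_{D,max}/C_{A0} = (k₁/k₂)^[k₂/(k₂−k₁)].
= (1.74/0.196)^(0.196/(0.196−1.74)) = (8.878)^(-0.1269) = 0.7579.
C_{D,max} = 0.7579×5.28 = 4.00 mol/dm³.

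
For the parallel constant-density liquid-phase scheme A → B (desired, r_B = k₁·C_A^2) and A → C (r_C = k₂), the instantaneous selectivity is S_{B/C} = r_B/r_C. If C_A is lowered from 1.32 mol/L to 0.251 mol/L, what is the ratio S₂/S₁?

0.0362

S_{B/C} = (k₁/k₂)·C_A^2, so S₂/S₁ = (C_{A,2}/C_{A,1})^2.
= (0.251/1.32)^2 = (0.1902)^2 = 0.0362.
Selectivity toward B falls as C_A falls — high-concentration operation is favoured.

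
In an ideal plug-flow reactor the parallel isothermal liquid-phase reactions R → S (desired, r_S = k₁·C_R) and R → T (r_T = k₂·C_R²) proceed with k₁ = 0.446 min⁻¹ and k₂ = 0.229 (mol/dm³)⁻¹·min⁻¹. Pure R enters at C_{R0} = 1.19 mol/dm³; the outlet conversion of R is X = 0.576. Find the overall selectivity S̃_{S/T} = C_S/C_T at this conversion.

2.34

C_R = C_{R0}(1−X) = 0.5046 mol/dm³.
Along a PFR/batch, dC_S/dC_R = −r_S/(r_S+r_T) = −k₁/(k₁+k₂·C_R).
Integrating from C_{R0} to C_R: C_S = (0.446/0.229)·ln[(0.446+0.229·1.19)/(0.446+0.229·0.505)] = 1.948·ln(0.7185/0.5615) = 0.4801 mol/dm³.
C_T = (C_{R0}−C_R)−C_S = 0.2054 mol/dm³; S̃_{S/T} = 0.4801/0.2054 = 2.34.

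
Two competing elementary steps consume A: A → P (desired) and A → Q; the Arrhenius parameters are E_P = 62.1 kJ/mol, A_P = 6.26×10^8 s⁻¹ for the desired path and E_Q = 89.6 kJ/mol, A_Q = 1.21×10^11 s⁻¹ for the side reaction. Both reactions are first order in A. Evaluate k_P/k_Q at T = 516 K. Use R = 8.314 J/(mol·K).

With equal orders, S_{P/Q} = k_P/k_Q = (A_P/A_Q)·exp[(E_Q−E_P)/(RT)].
(E_Q−E_P)/(RT) = (89.6−62.1)×10³/(8.314×516) = 27500/4290 = 6.410.
k_P/k_Q = (6.26×10^8/1.21×10^11)·exp(6.410) = 0.005174 × 608.0 = 3.15.

3.15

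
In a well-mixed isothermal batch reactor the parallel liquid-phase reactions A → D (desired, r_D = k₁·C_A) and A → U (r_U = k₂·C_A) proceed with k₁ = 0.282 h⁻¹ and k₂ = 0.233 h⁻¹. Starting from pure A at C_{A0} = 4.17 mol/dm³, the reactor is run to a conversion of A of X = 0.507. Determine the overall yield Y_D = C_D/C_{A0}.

0.278

C_A = C_{A0}(1−X) = 2.056 mol/dm³.
Both paths are first order in A, so the instantaneous fraction to D is constant: dC_D/d(−C_A) = k₁/(k₁+k₂) = 0.5476.
C_D = 0.5476·(C_{A0}−C_A) = 0.5476×2.114 = 1.16 mol/dm³.
Y_D = C_D/C_{A0} = 1.158/4.17 = 0.278.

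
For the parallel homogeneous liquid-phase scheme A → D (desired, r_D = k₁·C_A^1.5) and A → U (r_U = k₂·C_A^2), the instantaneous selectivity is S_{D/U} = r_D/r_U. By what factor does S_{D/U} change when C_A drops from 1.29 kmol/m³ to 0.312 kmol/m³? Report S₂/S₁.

S_{D/U} = (k₁/k₂)·C_A^-0.5, so S₂/S₁ = (C_{A,2}/C_{A,1})^-0.5.
= (0.312/1.29)^(-0.5) = (0.2419)^(-0.5) = 2.03.

2.03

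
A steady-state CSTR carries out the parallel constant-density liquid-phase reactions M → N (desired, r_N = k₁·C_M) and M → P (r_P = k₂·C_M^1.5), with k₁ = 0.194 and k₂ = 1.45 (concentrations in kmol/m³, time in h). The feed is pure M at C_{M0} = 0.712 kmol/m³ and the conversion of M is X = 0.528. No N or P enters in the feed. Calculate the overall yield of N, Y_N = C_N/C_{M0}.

0.0990

Exit C_M = C_{M0}(1−X) = 0.712×0.472 = 0.3361 kmol/m³.
Rates in a CSTR are evaluated at the outlet concentration: r_N = 0.194×0.3361 = 0.06520, r_P = 1.45×0.3361^1.5 = 0.2825.
Fraction of consumed M going to N: r_N/(r_N+r_P) = 0.1875.
C_N = 0.1875·C_{M0}·X = 0.1875×0.712×0.528 = 0.0705 kmol/m³; Y_N = C_N/C_{M0} = 0.0990.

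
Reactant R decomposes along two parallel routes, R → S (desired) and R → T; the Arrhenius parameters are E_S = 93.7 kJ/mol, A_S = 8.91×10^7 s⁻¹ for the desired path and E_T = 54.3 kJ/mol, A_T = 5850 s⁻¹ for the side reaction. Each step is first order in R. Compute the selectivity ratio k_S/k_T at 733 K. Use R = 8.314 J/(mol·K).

23.7

Since both paths have the same order in R, the concentration cancels and S_{S/T} = k_S/k_T = (A_S/A_T)·exp[(E_T−E_S)/(RT)].
(E_T−E_S)/(RT) = (54.3−93.7)×10³/(8.314×733) = -39400/6094 = -6.465.
k_S/k_T = (8.91×10^7/5850)·exp(-6.465) = 15231 × 0.001557 = 23.7.
Since E_S > E_T, raising the temperature improves selectivity toward S.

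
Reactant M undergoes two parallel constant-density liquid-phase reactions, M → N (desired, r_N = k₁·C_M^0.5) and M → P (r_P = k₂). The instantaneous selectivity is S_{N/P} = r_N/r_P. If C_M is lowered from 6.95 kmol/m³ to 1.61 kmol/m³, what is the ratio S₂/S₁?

S_{N/P} = (k₁/k₂)·C_M^0.5, so S₂/S₁ = (C_{M,2}/C_{M,1})^0.5.
= (1.61/6.95)^0.5 = (0.2317)^0.5 = 0.481.

0.481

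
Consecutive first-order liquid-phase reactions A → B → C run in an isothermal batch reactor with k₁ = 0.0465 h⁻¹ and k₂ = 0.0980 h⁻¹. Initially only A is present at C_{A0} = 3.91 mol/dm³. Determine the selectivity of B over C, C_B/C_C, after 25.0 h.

0.423

Solving the coupled first-order balances gives C_B(t) = [k₁/(k₂−k₁)]·C_{A0}·(e^(−k₁t) − e^(−k₂t)).
e^(−k₁t) = e^(−0.0465×25.0) = e^(−1.163) = 0.3127; e^(−k₂t) = e^(−2.450) = 0.08629.
C_B = 0.0465×3.91/(0.0980−0.0465) × (0.3127−0.08629) = 3.530×0.2264 = 0.7993 mol/dm³.
C_A = C_{A0}e^(−k₁t) = 1.223 mol/dm³, so C_C = C_{A0}−C_A−C_B = 1.888 mol/dm³; C_B/C_C = 0.423.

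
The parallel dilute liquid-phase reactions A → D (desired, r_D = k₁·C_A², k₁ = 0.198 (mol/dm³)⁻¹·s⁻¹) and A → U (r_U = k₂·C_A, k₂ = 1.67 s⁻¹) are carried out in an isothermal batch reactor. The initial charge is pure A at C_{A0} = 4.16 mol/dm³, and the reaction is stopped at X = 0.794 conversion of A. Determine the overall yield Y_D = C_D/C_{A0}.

C_A = C_{A0}(1−X) = 0.8570 mol/dm³.
Along a PFR/batch, dC_U/dC_A = −r_U/(r_D+r_U) = −k₂/(k₂+k₁·C_A).
Integrating from C_{A0} to C_A: C_U = (1.67/0.198)·ln[(1.67+0.198·4.16)/(1.67+0.198·0.857)] = 8.434·ln(2.494/1.840) = 2.565 mol/dm³.
Then C_D = (C_{A0}−C_A) − C_U = 3.303 − 2.565 = 0.7376 mol/dm³.
Y_D = C_D/C_{A0} = 0.7376/4.16 = 0.177.

0.177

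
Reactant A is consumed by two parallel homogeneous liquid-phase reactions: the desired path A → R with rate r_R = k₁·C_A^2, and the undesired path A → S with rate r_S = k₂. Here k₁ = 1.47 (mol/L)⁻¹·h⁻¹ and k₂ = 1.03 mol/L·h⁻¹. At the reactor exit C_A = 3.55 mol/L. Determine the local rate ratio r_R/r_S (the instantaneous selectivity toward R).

18.0

S_{R/S} = r_R/r_S = (k₁·C_A^2)/(k₂) = (k₁/k₂)·C_A^2.
= (1.47×3.550^2) / (1.03) = 18.53/1.030 = 18.0.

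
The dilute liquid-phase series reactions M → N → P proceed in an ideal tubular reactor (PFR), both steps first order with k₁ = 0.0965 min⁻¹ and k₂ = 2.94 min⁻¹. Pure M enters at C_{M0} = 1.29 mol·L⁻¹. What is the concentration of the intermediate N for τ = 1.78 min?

For first-order series with pure M initially, C_N(τ) = k₁C_{M0}/(k₂−k₁)·(e^(−k₁τ) − e^(−k₂τ)).
e^(−k₁τ) = e^(−0.0965×1.78) = e^(−0.1718) = 0.8422; e^(−k₂τ) = e^(−5.233) = 0.005336.
C_N = 0.0965×1.29/(2.94−0.0965) × (0.8422−0.005336) = 0.04378×0.8368 = 0.03664 mol·L⁻¹.

0.0366 mol·L⁻¹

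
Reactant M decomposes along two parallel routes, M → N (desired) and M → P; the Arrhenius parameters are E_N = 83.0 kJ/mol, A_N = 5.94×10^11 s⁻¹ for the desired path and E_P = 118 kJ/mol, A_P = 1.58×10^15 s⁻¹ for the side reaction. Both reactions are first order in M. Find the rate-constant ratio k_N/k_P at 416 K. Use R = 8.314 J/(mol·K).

9.33

k_N/k_P = (A_N/A_P)·exp[−(E_N−E_P)/(RT)] = (A_N/A_P)·exp[(E_P−E_N)/(RT)].
(E_P−E_N)/(RT) = (118−83.0)×10³/(8.314×416) = 35000/3459 = 10.12.
k_N/k_P = (5.94×10^11/1.58×10^15)·exp(10.12) = 3.759×10^-4 × 24826 = 9.33.
Since E_N < E_P, lowering the temperature improves selectivity toward N.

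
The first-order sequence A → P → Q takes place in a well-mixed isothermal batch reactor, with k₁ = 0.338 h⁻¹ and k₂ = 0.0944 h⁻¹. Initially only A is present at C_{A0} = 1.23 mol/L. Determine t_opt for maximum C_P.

5.24 h

For first-order series the maximum of C_P occurs at t_opt = ln(k₂/k₁)/(k₂−k₁).
= ln(0.0944/0.338)/(0.0944−0.338) = ln(0.2793)/-0.2436 = -1.276/-0.2436 = 5.24 h.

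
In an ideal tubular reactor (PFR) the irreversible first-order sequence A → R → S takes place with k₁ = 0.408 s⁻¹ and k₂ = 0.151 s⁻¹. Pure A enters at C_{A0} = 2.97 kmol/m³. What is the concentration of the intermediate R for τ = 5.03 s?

1.60 kmol/m³

Solving the coupled first-order balances gives C_R(τ) = [k₁/(k₂−k₁)]·C_{A0}·(e^(−k₁τ) − e^(−k₂τ)).
e^(−k₁τ) = e^(−0.408×5.03) = e^(−2.052) = 0.1284; e^(−k₂τ) = e^(−0.7595) = 0.4679.
C_R = 0.408×2.97/(0.151−0.408) × (0.1284−0.4679) = (-4.715)×(-0.3394) = 1.600 kmol/m³.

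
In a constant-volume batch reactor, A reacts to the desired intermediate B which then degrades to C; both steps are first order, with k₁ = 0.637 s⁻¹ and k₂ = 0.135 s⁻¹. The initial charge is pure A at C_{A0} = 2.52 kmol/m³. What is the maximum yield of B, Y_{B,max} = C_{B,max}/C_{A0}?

0.659

For a first-order series the maximum intermediate yield is C_{B,max}/C_{A0} = (k₁/k₂)^[k₂/(k₂−k₁)].
= (0.637/0.135)^(0.135/(0.135−0.637)) = (4.719)^(-0.2689) = 0.6589.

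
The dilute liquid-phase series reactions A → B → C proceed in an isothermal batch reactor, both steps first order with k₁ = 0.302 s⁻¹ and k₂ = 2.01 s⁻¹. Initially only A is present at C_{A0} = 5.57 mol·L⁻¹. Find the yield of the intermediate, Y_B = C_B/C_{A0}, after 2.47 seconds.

0.0826

Solving the coupled first-order balances gives C_B(t) = [k₁/(k₂−k₁)]·C_{A0}·(e^(−k₁t) − e^(−k₂t)).
e^(−k₁t) = e^(−0.302×2.47) = e^(−0.7459) = 0.4743; e^(−k₂t) = e^(−4.965) = 0.006980.
C_B = 0.302×5.57/(2.01−0.302) × (0.4743−0.006980) = 0.9849×0.4673 = 0.4602 mol·L⁻¹.
Y_B = C_B/C_{A0} = 0.4602/5.57 = 0.0826.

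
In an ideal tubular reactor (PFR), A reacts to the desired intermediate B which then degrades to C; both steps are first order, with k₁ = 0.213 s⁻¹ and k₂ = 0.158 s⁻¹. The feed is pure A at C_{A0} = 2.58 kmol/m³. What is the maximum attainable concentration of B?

1.09 kmol/m³

Evaluating C_B at τ_opt = ln(k₂/k₁)/(k₂−k₁) gives C_{B,max}/C_{A0} = (k₁/k₂)^[k₂/(k₂−k₁)].
= (0.213/0.158)^(0.158/(0.158−0.213)) = (1.348)^(-2.873) = 0.4240.
C_{B,max} = 0.4240×2.58 = 1.09 kmol/m³.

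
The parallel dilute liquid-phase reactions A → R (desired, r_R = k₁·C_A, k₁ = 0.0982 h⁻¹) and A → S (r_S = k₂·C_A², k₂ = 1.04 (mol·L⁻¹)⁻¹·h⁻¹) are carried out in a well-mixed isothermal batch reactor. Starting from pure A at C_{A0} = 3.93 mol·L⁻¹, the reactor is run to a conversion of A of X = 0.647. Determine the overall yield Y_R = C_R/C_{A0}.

C_A = C_{A0}(1−X) = 1.387 mol·L⁻¹.
Along a PFR/batch, dC_R/dC_A = −r_R/(r_R+r_S) = −k₁/(k₁+k₂·C_A).
Integrating from C_{A0} to C_A: C_R = (0.0982/1.04)·ln[(0.0982+1.04·3.93)/(0.0982+1.04·1.39)] = 0.09442·ln(4.185/1.541) = 0.09435 mol·L⁻¹.
Y_R = C_R/C_{A0} = 0.09435/3.93 = 0.0240.

0.0240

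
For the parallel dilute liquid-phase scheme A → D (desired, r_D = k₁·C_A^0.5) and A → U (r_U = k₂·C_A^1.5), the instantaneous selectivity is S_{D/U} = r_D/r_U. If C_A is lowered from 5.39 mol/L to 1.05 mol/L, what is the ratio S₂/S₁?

5.13

S_{D/U} = (k₁/k₂)·C_A⁻¹, so S₂/S₁ = (C_{A,2}/C_{A,1})⁻¹.
= 5.39/1.05 = 5.13.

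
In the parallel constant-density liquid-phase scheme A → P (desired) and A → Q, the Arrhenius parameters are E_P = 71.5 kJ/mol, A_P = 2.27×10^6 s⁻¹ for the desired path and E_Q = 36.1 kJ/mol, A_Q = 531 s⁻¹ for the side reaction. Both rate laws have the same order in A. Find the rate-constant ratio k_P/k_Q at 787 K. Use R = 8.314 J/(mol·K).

19.1

With equal orders, S_{P/Q} = k_P/k_Q = (A_P/A_Q)·exp[(E_Q−E_P)/(RT)].
(E_Q−E_P)/(RT) = (36.1−71.5)×10³/(8.314×787) = -35400/6543 = -5.410.
k_P/k_Q = (2.27×10^6/531)·exp(-5.410) = 4275 × 0.004470 = 19.1.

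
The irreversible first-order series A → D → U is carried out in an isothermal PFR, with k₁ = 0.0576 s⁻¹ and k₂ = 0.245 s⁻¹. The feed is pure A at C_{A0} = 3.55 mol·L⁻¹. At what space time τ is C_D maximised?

7.73 s

The intermediate peaks when r₁ = r₂, i.e. k₁e^(−k₁τ) = k₂e^(−k₂τ), giving τ_opt = ln(k₂/k₁)/(k₂−k₁).
= ln(0.245/0.0576)/(0.245−0.0576) = ln(4.253)/0.1874 = 1.448/0.1874 = 7.73 s.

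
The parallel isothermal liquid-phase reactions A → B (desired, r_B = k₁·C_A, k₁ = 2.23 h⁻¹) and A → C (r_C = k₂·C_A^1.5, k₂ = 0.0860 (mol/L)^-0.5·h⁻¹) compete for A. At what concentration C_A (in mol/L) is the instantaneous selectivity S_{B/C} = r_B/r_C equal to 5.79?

20.1 mol/L

S_{B/C} = (k₁/k₂)·C_A^-0.5 ⇒ C_A = (S·k₂/k₁)^(-2).
= (5.79×0.0860/2.23)^(-2) = (0.2233)^(-2) = 20.1 mol/L.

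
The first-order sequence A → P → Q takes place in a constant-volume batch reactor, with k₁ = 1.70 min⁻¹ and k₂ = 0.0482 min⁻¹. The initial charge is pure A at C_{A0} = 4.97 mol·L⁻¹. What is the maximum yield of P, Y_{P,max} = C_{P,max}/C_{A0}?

0.901

Evaluating C_P at t_opt = ln(k₂/k₁)/(k₂−k₁) gives C_{P,max}/C_{A0} = (k₁/k₂)^[k₂/(k₂−k₁)].
= (1.70/0.0482)^(0.0482/(0.0482−1.70)) = (35.27)^(-0.02918) = 0.9013.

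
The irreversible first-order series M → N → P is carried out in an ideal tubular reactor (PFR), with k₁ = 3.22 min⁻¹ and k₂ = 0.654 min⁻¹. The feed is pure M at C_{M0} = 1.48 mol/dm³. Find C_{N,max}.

For a first-order series the maximum intermediate yield is C_{N,max}/C_{M0} = (k₁/k₂)^[k₂/(k₂−k₁)].
= (3.22/0.654)^(0.654/(0.654−3.22)) = (4.924)^(-0.2549) = 0.6661.
C_{N,max} = 0.6661×1.48 = 0.986 mol/dm³.

0.986 mol/dm³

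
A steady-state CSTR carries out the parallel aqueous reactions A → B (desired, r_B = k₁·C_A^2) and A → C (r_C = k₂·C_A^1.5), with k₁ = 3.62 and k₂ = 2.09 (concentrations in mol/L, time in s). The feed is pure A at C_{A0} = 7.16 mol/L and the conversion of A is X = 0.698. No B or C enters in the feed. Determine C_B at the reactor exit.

Exit C_A = C_{A0}(1−X) = 7.16×0.302 = 2.162 mol/L.
A CSTR operates uniformly at the exit composition, giving r_B = 16.93 and r_C = 6.645 (each k·C_A^n at C_A = 2.162).
Fraction of consumed A going to B: r_B/(r_B+r_C) = 0.7181.
C_B = 0.7181·C_{A0}·X = 0.7181×7.16×0.698 = 3.59 mol/L.

3.59 mol/L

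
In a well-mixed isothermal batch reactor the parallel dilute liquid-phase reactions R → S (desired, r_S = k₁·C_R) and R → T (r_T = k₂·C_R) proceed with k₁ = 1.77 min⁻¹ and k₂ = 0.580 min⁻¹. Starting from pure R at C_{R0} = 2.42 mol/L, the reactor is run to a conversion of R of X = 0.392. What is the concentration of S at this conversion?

C_R = C_{R0}(1−X) = 1.471 mol/L.
Both paths are first order in R, so the instantaneous fraction to S is constant: dC_S/d(−C_R) = k₁/(k₁+k₂) = 0.7532.
C_S = 0.7532·(C_{R0}−C_R) = 0.7532×0.9486 = 0.715 mol/L.

0.715 mol/L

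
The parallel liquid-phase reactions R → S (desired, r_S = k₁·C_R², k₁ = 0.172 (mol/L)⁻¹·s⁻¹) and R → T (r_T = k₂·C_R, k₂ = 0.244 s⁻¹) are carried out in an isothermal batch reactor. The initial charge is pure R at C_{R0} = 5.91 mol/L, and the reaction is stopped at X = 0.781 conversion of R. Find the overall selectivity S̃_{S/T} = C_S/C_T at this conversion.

2.27

C_R = C_{R0}(1−X) = 1.294 mol/L.
Along a PFR/batch, dC_T/dC_R = −r_T/(r_S+r_T) = −k₂/(k₂+k₁·C_R).
Integrating from C_{R0} to C_R: C_T = (0.244/0.172)·ln[(0.244+0.172·5.91)/(0.244+0.172·1.29)] = 1.419·ln(1.261/0.4666) = 1.410 mol/L.
Then C_S = (C_{R0}−C_R) − C_T = 4.616 − 1.410 = 3.206 mol/L.
S̃_{S/T} = C_S/C_T = 3.206/1.410 = 2.27.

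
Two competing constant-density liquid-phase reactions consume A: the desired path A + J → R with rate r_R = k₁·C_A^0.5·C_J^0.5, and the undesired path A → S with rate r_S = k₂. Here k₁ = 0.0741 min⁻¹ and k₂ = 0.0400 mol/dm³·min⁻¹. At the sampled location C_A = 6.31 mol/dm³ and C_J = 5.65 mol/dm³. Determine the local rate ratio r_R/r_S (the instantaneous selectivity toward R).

11.1

S_{R/S} = r_R/r_S = (k₁·C_A^0.5·C_J^0.5)/(k₂) = (k₁/k₂)·C_A^0.5·C_J^0.5.
= (0.0741×6.310^0.5×5.650^0.5) / (0.0400) = 0.4424/0.04000 = 11.1.
Since the desired path is higher order in A, keeping C_A high (PFR or concentrated feed) favours R.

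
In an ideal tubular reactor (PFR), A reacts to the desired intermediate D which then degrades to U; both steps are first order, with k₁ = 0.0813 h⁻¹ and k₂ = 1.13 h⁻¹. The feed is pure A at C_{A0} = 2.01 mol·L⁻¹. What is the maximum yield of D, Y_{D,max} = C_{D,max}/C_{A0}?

0.0587

For a first-order series the maximum intermediate yield is C_{D,max}/C_{A0} = (k₁/k₂)^[k₂/(k₂−k₁)].
= (0.0813/1.13)^(1.13/(1.13−0.0813)) = (0.07195)^(1.078) = 0.05867.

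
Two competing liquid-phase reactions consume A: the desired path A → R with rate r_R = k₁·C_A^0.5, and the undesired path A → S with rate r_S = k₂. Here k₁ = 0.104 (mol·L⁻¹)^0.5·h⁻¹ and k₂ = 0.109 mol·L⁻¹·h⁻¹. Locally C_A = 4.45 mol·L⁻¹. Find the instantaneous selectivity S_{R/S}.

2.01

S_{R/S} = r_R/r_S = (k₁·C_A^0.5)/(k₂) = (k₁/k₂)·C_A^0.5.
= (0.104×4.450^0.5) / (0.109) = 0.2194/0.1090 = 2.01.
Since the desired path is higher order in A, keeping C_A high (PFR or concentrated feed) favours R.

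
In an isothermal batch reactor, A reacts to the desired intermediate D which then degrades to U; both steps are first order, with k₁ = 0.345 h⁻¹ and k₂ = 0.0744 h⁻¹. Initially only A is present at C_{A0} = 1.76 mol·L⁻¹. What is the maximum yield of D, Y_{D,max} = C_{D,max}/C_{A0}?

For a first-order series the maximum intermediate yield is C_{D,max}/C_{A0} = (k₁/k₂)^[k₂/(k₂−k₁)].
= (0.345/0.0744)^(0.0744/(0.0744−0.345)) = (4.637)^(-0.2749) = 0.6559.

0.656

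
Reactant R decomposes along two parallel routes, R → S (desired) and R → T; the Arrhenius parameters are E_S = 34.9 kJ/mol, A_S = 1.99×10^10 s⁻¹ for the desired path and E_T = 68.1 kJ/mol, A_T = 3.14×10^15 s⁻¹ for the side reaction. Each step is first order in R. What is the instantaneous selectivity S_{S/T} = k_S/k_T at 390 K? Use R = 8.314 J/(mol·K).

0.177

With equal orders, S_{S/T} = k_S/k_T = (A_S/A_T)·exp[(E_T−E_S)/(RT)].
(E_T−E_S)/(RT) = (68.1−34.9)×10³/(8.314×390) = 33200/3242 = 10.24.
k_S/k_T = (1.99×10^10/3.14×10^15)·exp(10.24) = 6.338×10^-6 × 27977 = 0.177.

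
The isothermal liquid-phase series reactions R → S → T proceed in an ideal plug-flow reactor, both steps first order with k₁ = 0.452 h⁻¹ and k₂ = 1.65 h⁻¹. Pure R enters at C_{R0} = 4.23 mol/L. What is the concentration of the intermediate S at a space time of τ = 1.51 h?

The intermediate concentration in a first-order A→B→C sequence is C_S = k₁C_{R0}(e^(−k₁τ) − e^(−k₂τ))/(k₂−k₁).
e^(−k₁τ) = e^(−0.452×1.51) = e^(−0.6825) = 0.5053; e^(−k₂τ) = e^(−2.491) = 0.08279.
C_S = 0.452×4.23/(1.65−0.452) × (0.5053−0.08279) = 1.596×0.4226 = 0.6744 mol/L.

0.674 mol/L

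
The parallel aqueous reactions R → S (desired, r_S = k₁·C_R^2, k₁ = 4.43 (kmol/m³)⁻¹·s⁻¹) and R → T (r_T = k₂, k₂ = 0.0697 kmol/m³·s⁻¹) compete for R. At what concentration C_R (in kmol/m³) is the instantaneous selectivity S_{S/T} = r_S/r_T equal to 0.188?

S_{S/T} = (k₁/k₂)·C_R^2 ⇒ C_R = (S·k₂/k₁)^(0.5).
= (0.188×0.0697/4.43)^(0.5) = (0.002958)^(0.5) = 0.0544 kmol/m³.

0.0544 kmol/m³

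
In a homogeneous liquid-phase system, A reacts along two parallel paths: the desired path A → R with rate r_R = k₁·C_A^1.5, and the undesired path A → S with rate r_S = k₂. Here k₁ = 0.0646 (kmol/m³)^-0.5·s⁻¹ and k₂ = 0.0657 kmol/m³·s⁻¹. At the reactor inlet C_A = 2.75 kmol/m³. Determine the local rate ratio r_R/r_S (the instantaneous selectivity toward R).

S_{R/S} = r_R/r_S = (k₁·C_A^1.5)/(k₂) = (k₁/k₂)·C_A^1.5.
= (0.0646×2.750^1.5) / (0.0657) = 0.2946/0.06570 = 4.48.
Since the desired path is higher order in A, keeping C_A high (PFR or concentrated feed) favours R.

4.48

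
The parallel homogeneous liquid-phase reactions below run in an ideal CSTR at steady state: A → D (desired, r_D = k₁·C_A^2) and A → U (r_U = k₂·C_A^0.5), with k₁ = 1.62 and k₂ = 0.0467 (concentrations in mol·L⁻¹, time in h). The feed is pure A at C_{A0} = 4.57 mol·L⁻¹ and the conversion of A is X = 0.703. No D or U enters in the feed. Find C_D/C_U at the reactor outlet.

Exit C_A = C_{A0}(1−X) = 4.57×0.297 = 1.357 mol·L⁻¹.
In a CSTR the entire volume is at exit conditions, so r_D = 1.62×1.357^2 = 2.984 and r_U = 0.0467×1.357^0.5 = 0.05441.
Overall selectivity = C_D/C_U = r_Dτ/(r_Uτ) = r_D/r_U = 54.9.

54.9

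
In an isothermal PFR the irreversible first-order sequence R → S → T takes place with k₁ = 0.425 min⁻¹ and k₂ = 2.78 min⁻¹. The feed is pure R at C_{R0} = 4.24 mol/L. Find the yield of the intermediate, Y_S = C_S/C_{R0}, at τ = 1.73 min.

For first-order series with pure R initially, C_S(τ) = k₁C_{R0}/(k₂−k₁)·(e^(−k₁τ) − e^(−k₂τ)).
e^(−k₁τ) = e^(−0.425×1.73) = e^(−0.7352) = 0.4794; e^(−k₂τ) = e^(−4.809) = 0.008153.
C_S = 0.425×4.24/(2.78−0.425) × (0.4794−0.008153) = 0.7652×0.4712 = 0.3606 mol/L.
Y_S = C_S/C_{R0} = 0.3606/4.24 = 0.0850.

0.0850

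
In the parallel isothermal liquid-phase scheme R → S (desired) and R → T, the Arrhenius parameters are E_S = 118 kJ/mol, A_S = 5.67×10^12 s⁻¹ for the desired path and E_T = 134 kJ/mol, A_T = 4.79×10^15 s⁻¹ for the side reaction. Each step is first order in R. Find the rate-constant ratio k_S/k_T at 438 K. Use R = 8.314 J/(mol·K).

0.0958

k_S/k_T = (A_S/A_T)·exp[−(E_S−E_T)/(RT)] = (A_S/A_T)·exp[(E_T−E_S)/(RT)].
(E_T−E_S)/(RT) = (134−118)×10³/(8.314×438) = 16000/3642 = 4.394.
k_S/k_T = (5.67×10^12/4.79×10^15)·exp(4.394) = 0.001184 × 80.94 = 0.0958.
Since E_S < E_T, lowering the temperature improves selectivity toward S.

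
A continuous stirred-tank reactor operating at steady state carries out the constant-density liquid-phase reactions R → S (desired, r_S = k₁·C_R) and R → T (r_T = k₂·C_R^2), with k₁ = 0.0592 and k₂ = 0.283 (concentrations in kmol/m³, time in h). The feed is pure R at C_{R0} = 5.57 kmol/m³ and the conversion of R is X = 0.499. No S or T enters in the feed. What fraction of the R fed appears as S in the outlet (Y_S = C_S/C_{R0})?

0.0348

Exit C_R = C_{R0}(1−X) = 5.57×0.501 = 2.791 kmol/m³.
Rates in a CSTR are evaluated at the outlet concentration: r_S = 0.0592×2.791 = 0.1652, r_T = 0.283×2.791^2 = 2.204.
Fraction of consumed R going to S: r_S/(r_S+r_T) = 0.06973.
C_S = 0.06973·C_{R0}·X = 0.06973×5.57×0.499 = 0.194 kmol/m³; Y_S = C_S/C_{R0} = 0.0348.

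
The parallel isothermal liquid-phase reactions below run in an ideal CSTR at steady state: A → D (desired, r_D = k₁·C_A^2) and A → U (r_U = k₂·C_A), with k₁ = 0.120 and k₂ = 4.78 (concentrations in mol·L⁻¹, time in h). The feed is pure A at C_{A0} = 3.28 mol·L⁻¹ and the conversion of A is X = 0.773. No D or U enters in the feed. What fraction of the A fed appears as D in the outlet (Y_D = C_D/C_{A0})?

0.0142

Exit C_A = C_{A0}(1−X) = 3.28×0.227 = 0.7446 mol·L⁻¹.
A CSTR operates uniformly at the exit composition, giving r_D = 0.06652 and r_U = 3.559 (each k·C_A^n at C_A = 0.7446).
Fraction of consumed A going to D: r_D/(r_D+r_U) = 0.01835.
C_D = 0.01835·C_{A0}·X = 0.01835×3.28×0.773 = 0.0465 mol·L⁻¹; Y_D = C_D/C_{A0} = 0.0142.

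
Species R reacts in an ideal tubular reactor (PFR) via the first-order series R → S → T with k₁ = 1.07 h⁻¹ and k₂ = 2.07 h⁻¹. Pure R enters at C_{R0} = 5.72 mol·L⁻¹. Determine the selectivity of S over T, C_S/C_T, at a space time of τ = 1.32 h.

Solving the coupled first-order balances gives C_S(τ) = [k₁/(k₂−k₁)]·C_{R0}·(e^(−k₁τ) − e^(−k₂τ)).
e^(−k₁τ) = e^(−1.07×1.32) = e^(−1.412) = 0.2436; e^(−k₂τ) = e^(−2.732) = 0.06506.
C_S = 1.07×5.72/(2.07−1.07) × (0.2436−0.06506) = 6.120×0.1785 = 1.092 mol·L⁻¹.
C_R = C_{R0}e^(−k₁τ) = 1.393 mol·L⁻¹, so C_T = C_{R0}−C_R−C_S = 3.234 mol·L⁻¹; C_S/C_T = 0.338.

0.338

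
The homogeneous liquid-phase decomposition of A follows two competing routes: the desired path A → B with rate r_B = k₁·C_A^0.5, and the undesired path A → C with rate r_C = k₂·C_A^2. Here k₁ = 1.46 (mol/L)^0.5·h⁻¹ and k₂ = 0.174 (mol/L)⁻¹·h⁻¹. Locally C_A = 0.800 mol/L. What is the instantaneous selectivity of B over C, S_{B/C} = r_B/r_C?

11.7

S_{B/C} = r_B/r_C = (k₁·C_A^0.5)/(k₂·C_A^2) = (k₁/k₂)·C_A^-1.5.
= (1.46×0.8000^0.5) / (0.174×0.8000^2) = 1.306/0.1114 = 11.7.
The undesired path is higher order in A, so low C_A (CSTR or dilute feed) favours B.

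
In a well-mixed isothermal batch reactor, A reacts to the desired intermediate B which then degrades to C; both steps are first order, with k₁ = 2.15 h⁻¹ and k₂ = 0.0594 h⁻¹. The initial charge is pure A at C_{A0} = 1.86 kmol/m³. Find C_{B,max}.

At the optimum, C_{B,max}/C_{A0} = (k₁/k₂)^[k₂/(k₂−k₁)].
= (2.15/0.0594)^(0.0594/(0.0594−2.15)) = (36.20)^(-0.02841) = 0.9031.
C_{B,max} = 0.9031×1.86 = 1.68 kmol/m³.

1.68 kmol/m³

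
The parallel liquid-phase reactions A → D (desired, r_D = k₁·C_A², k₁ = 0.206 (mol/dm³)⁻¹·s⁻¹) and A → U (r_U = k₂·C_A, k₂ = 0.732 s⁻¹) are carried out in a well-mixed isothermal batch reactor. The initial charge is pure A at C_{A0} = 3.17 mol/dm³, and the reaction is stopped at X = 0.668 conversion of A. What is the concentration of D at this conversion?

0.773 mol/dm³

C_A = C_{A0}(1−X) = 1.052 mol/dm³.
Along a PFR/batch, dC_U/dC_A = −r_U/(r_D+r_U) = −k₂/(k₂+k₁·C_A).
Integrating from C_{A0} to C_A: C_U = (0.732/0.206)·ln[(0.732+0.206·3.17)/(0.732+0.206·1.05)] = 3.553·ln(1.385/0.9488) = 1.344 mol/dm³.
Then C_D = (C_{A0}−C_A) − C_U = 2.118 − 1.344 = 0.7734 mol/dm³.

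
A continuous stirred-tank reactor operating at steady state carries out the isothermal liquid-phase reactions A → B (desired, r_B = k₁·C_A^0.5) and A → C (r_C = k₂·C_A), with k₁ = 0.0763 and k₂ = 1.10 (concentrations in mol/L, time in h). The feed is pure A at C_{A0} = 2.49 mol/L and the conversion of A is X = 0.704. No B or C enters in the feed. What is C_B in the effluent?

0.131 mol/L

Exit C_A = C_{A0}(1−X) = 2.49×0.296 = 0.7370 mol/L.
A CSTR operates uniformly at the exit composition, giving r_B = 0.06550 and r_C = 0.8107 (each k·C_A^n at C_A = 0.7370).
Fraction of consumed A going to B: r_B/(r_B+r_C) = 0.07476.
C_B = 0.07476·C_{A0}·X = 0.07476×2.49×0.704 = 0.131 mol/L.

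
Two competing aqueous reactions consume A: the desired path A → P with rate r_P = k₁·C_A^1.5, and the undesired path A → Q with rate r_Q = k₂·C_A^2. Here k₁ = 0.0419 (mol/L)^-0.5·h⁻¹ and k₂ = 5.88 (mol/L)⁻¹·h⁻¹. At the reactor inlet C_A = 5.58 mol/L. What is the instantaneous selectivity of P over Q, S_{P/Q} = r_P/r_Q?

0.00302

S_{P/Q} = r_P/r_Q = (k₁·C_A^1.5)/(k₂·C_A^2) = (k₁/k₂)·C_A^-0.5.
= (0.0419×5.580^1.5) / (5.88×5.580^2) = 0.5523/183.1 = 0.00302.
The undesired path is higher order in A, so low C_A (CSTR or dilute feed) favours P.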